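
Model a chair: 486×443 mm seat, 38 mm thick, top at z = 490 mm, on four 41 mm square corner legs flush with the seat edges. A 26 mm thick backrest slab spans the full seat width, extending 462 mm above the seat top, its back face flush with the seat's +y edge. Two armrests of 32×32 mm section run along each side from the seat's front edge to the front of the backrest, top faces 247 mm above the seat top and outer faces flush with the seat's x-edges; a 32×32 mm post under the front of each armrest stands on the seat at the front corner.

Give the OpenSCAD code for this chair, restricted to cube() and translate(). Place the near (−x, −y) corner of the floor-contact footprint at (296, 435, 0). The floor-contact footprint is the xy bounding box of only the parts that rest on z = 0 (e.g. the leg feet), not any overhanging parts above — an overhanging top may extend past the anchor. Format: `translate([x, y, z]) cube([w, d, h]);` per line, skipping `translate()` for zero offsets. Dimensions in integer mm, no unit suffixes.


// leg_h = 490 - 38 = 452
// arm post h = 247 - 32 = 215
translate([296, 435, 452]) cube([486, 443, 38]);
translate([296, 435, 0]) cube([41, 41, 452]);
translate([741, 435, 0]) cube([41, 41, 452]);
translate([296, 837, 0]) cube([41, 41, 452]);
translate([741, 837, 0]) cube([41, 41, 452]);
translate([296, 852, 490]) cube([486, 26, 462]);
translate([296, 435, 705]) cube([32, 417, 32]);
translate([750, 435, 705]) cube([32, 417, 32]);
translate([296, 435, 490]) cube([32, 32, 215]);
translate([750, 435, 490]) cube([32, 32, 215]);


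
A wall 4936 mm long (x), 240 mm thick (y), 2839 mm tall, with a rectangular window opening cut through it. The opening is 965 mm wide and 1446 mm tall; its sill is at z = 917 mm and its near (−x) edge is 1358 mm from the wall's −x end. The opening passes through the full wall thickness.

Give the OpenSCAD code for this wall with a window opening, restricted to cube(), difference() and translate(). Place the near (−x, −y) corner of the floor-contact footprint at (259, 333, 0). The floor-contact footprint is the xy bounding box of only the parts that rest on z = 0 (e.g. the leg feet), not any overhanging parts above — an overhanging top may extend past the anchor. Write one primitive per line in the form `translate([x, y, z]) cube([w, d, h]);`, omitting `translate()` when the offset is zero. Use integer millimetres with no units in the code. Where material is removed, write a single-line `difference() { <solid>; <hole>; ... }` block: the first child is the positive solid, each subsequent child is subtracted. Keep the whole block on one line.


difference() { translate([259, 333, 0]) cube([4936, 240, 2839]); translate([1617, 333, 917]) cube([965, 240, 1446]); }


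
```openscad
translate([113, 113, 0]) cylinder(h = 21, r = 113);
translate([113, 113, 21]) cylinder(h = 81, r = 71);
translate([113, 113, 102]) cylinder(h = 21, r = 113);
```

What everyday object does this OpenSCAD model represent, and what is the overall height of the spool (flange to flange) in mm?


A spool. The overall height is 123 mm.

Three coaxial cylinders, large–small–large — a spool. Two 21 mm flanges and a 81 mm core give 21 + 81 + 21 = 123 mm.


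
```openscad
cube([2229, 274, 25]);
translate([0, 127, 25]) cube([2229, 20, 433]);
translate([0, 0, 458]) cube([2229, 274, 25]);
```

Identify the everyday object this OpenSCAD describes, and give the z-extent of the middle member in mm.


An I-beam. The web height is 433 mm.

Two wide flanges with a thin centred web — an I-beam. Overall 483 mm minus two 25 mm flanges gives a web of 483 − 2·25 = 433 mm.


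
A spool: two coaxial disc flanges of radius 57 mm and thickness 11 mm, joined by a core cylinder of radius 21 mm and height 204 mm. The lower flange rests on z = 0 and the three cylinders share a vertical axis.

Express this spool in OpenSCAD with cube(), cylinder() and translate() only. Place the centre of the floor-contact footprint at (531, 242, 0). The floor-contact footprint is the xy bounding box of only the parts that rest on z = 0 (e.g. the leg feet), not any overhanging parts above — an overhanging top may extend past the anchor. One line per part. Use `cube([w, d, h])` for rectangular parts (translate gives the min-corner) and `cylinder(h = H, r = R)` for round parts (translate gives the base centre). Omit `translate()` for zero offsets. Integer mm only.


translate([531, 242, 0]) cylinder(h = 11, r = 57);
translate([531, 242, 11]) cylinder(h = 204, r = 21);
translate([531, 242, 215]) cylinder(h = 11, r = 57);


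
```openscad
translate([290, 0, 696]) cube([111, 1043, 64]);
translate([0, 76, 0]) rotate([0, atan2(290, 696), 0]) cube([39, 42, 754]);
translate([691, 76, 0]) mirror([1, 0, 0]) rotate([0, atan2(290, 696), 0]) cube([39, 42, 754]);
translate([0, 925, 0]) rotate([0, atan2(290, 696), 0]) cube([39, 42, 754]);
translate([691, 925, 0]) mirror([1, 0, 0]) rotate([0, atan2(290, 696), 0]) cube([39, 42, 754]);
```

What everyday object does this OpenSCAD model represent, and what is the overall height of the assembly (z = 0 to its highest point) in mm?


A sawhorse. The overall height is 760 mm.

A beam across two mirrored pairs of raked legs — a sawhorse. The beam's underside is at z = 696 (matching the legs' vertical rise in atan2(290, 696)) and the beam is 64 mm tall, so its top is at 696 + 64 = 760 mm. The raked legs top out at the beam's underside, so that is the highest point.


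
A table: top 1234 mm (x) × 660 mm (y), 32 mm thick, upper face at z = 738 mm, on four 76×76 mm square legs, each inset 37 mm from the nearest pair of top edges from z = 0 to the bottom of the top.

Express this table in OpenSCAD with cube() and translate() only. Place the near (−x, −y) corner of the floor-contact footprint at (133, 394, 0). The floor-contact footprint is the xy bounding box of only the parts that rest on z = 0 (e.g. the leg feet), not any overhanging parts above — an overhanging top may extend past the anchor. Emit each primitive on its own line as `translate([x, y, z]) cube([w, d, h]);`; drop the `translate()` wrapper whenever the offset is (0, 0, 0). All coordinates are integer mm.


translate([96, 357, 706]) cube([1234, 660, 32]);
translate([133, 394, 0]) cube([76, 76, 706]);
translate([1217, 394, 0]) cube([76, 76, 706]);
translate([133, 904, 0]) cube([76, 76, 706]);
translate([1217, 904, 0]) cube([76, 76, 706]);


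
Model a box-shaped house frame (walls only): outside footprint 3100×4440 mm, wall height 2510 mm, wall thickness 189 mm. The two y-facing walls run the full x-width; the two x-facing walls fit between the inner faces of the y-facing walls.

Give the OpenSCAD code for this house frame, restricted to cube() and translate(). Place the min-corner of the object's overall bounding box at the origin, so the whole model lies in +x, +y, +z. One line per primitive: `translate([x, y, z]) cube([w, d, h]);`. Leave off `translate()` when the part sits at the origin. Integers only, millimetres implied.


cube([3100, 189, 2510]);
translate([0, 4251, 0]) cube([3100, 189, 2510]);
translate([0, 189, 0]) cube([189, 4062, 2510]);
translate([2911, 189, 0]) cube([189, 4062, 2510]);


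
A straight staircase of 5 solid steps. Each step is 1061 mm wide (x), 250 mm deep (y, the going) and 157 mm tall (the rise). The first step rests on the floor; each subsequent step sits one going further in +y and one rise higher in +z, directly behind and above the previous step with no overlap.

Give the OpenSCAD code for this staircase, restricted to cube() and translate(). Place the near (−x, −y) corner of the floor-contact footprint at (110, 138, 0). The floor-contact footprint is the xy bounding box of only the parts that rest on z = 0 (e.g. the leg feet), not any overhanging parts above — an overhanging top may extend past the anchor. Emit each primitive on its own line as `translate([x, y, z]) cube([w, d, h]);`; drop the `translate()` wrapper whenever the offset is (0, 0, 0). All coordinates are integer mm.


translate([110, 138, 0]) cube([1061, 250, 157]);
translate([110, 388, 157]) cube([1061, 250, 157]);
translate([110, 638, 314]) cube([1061, 250, 157]);
translate([110, 888, 471]) cube([1061, 250, 157]);
translate([110, 1138, 628]) cube([1061, 250, 157]);


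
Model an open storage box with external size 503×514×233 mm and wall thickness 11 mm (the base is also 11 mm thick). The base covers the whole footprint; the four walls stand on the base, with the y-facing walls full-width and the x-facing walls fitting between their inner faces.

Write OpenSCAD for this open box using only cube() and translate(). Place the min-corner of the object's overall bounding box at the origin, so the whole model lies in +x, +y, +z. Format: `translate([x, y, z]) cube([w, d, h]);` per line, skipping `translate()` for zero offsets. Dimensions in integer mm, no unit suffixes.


cube([503, 514, 11]);
translate([0, 0, 11]) cube([503, 11, 222]);
translate([0, 503, 11]) cube([503, 11, 222]);
translate([0, 11, 11]) cube([11, 492, 222]);
translate([492, 11, 11]) cube([11, 492, 222]);


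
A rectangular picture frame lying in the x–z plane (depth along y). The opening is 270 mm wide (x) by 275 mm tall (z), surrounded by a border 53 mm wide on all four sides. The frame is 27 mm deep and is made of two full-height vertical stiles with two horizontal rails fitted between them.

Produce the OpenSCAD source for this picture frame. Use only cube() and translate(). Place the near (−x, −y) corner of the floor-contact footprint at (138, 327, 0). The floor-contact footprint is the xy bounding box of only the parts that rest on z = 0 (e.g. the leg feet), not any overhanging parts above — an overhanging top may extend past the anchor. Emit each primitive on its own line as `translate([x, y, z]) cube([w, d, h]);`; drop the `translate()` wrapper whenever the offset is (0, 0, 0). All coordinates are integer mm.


translate([138, 327, 0]) cube([53, 27, 381]);
translate([461, 327, 0]) cube([53, 27, 381]);
translate([191, 327, 0]) cube([270, 27, 53]);
translate([191, 327, 328]) cube([270, 27, 53]);


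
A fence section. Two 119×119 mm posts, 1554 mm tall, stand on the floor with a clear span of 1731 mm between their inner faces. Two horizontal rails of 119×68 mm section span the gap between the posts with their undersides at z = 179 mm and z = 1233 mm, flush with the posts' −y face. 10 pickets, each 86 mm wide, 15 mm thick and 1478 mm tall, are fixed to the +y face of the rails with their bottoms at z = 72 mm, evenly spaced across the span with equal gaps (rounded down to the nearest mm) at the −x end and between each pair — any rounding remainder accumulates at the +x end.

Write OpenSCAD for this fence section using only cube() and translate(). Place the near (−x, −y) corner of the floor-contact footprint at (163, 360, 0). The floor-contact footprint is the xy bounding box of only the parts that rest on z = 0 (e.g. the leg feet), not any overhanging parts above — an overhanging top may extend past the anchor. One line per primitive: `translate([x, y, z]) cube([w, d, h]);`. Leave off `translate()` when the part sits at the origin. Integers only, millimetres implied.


translate([163, 360, 0]) cube([119, 119, 1554]);
translate([2013, 360, 0]) cube([119, 119, 1554]);
translate([282, 360, 179]) cube([1731, 119, 68]);
translate([282, 360, 1233]) cube([1731, 119, 68]);
translate([361, 479, 72]) cube([86, 15, 1478]);
translate([526, 479, 72]) cube([86, 15, 1478]);
translate([691, 479, 72]) cube([86, 15, 1478]);
translate([856, 479, 72]) cube([86, 15, 1478]);
translate([1021, 479, 72]) cube([86, 15, 1478]);
translate([1186, 479, 72]) cube([86, 15, 1478]);
translate([1351, 479, 72]) cube([86, 15, 1478]);
translate([1516, 479, 72]) cube([86, 15, 1478]);
translate([1681, 479, 72]) cube([86, 15, 1478]);
translate([1846, 479, 72]) cube([86, 15, 1478]);


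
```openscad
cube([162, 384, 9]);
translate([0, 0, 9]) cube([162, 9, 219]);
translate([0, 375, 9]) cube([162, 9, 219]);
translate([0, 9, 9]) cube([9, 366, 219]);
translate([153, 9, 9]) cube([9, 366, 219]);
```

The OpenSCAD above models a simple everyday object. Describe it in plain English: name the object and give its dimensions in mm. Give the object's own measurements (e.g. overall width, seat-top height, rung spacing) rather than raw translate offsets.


An open-topped rectangular box: outside dimensions 162×384×228 mm, with a uniform wall and base thickness of 9 mm. The base is a full 162×384 slab on the floor; four walls sit on top of the base. The front and back walls (the −y and +y sides) span the full width; the two side walls fit between them.


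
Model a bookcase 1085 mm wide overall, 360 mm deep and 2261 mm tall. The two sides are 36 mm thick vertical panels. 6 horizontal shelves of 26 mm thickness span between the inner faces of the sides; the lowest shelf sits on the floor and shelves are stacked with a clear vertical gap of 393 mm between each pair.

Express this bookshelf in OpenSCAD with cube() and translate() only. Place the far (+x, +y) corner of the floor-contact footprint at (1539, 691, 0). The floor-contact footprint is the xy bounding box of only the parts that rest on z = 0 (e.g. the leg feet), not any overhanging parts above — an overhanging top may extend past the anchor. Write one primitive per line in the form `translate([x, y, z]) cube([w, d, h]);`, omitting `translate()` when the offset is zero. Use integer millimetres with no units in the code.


translate([454, 331, 0]) cube([36, 360, 2261]);
translate([1503, 331, 0]) cube([36, 360, 2261]);
translate([490, 331, 0]) cube([1013, 360, 26]);
translate([490, 331, 419]) cube([1013, 360, 26]);
translate([490, 331, 838]) cube([1013, 360, 26]);
translate([490, 331, 1257]) cube([1013, 360, 26]);
translate([490, 331, 1676]) cube([1013, 360, 26]);
translate([490, 331, 2095]) cube([1013, 360, 26]);


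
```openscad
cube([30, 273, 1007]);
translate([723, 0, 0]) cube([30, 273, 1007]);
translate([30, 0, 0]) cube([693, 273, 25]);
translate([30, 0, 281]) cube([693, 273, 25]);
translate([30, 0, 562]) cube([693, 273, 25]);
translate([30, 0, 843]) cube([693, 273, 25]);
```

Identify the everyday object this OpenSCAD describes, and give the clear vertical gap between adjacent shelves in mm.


A bookshelf. The clear shelf gap is 256 mm.

Two tall side panels with 4 horizontal boards between them — a bookshelf. The first two shelf undersides are at z = 0 and z = 281; with shelf thickness 25, the clear gap is 281 − 0 − 25 = 256 mm.


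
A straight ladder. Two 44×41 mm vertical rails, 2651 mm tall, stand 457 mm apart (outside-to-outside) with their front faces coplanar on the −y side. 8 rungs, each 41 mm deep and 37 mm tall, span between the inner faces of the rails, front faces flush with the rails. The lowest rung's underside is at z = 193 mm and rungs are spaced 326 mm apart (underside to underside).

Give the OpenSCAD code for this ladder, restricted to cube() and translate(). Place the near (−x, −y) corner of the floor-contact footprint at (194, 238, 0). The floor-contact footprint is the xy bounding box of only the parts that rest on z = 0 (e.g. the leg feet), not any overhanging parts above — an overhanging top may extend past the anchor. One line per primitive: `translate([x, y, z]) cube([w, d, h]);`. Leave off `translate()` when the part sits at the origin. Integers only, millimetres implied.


// rung span = 457 - 2*44 = 369
// rung[k] z = 193 + k*326
translate([194, 238, 0]) cube([44, 41, 2651]);
translate([607, 238, 0]) cube([44, 41, 2651]);
translate([238, 238, 193]) cube([369, 41, 37]);
translate([238, 238, 519]) cube([369, 41, 37]);
translate([238, 238, 845]) cube([369, 41, 37]);
translate([238, 238, 1171]) cube([369, 41, 37]);
translate([238, 238, 1497]) cube([369, 41, 37]);
translate([238, 238, 1823]) cube([369, 41, 37]);
translate([238, 238, 2149]) cube([369, 41, 37]);
translate([238, 238, 2475]) cube([369, 41, 37]);


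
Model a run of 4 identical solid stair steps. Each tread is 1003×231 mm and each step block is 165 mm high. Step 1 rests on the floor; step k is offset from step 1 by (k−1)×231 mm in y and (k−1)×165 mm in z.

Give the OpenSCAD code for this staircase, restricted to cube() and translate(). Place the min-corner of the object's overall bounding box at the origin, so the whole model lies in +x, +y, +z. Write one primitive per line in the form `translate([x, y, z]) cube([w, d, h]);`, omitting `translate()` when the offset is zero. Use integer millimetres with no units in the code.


cube([1003, 231, 165]);
translate([0, 231, 165]) cube([1003, 231, 165]);
translate([0, 462, 330]) cube([1003, 231, 165]);
translate([0, 693, 495]) cube([1003, 231, 165]);


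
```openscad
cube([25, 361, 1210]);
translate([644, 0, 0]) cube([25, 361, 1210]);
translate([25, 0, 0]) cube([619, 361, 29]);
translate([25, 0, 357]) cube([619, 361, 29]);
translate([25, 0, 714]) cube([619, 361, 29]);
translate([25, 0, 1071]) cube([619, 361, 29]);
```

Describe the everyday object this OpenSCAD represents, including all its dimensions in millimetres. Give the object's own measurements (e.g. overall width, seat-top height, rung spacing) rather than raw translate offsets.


An open bookshelf. Two side panels, each 25 mm thick, 361 mm deep and 1210 mm tall, stand 669 mm apart (outside-to-outside). Between them sit 4 shelves, each 29 mm thick and 361 mm deep, spanning the full gap between the sides. The bottom shelf rests on the floor (its underside at z = 0) and the clear gap between one shelf's top and the next shelf's underside is 328 mm.


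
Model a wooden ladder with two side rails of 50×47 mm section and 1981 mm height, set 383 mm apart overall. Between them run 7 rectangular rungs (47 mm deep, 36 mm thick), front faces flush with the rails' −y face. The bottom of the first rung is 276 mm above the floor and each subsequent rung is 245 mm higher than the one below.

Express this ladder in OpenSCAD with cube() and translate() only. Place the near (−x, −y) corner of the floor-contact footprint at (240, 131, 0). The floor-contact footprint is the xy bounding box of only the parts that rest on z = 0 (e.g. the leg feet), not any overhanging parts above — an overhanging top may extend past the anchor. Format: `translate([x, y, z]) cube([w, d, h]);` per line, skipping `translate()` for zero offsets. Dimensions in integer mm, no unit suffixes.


// rung span = 383 - 2*50 = 283
// rung[k] z = 276 + k*245
translate([240, 131, 0]) cube([50, 47, 1981]);
translate([573, 131, 0]) cube([50, 47, 1981]);
translate([290, 131, 276]) cube([283, 47, 36]);
translate([290, 131, 521]) cube([283, 47, 36]);
translate([290, 131, 766]) cube([283, 47, 36]);
translate([290, 131, 1011]) cube([283, 47, 36]);
translate([290, 131, 1256]) cube([283, 47, 36]);
translate([290, 131, 1501]) cube([283, 47, 36]);
translate([290, 131, 1746]) cube([283, 47, 36]);


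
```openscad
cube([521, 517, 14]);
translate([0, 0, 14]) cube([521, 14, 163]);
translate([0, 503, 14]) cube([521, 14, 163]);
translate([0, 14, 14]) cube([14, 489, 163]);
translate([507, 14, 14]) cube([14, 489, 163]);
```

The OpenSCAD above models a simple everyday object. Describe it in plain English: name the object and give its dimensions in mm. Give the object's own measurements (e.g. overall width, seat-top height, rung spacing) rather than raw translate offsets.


An open-topped rectangular box: outside dimensions 521×517×177 mm, with a uniform wall and base thickness of 14 mm. The base is a full 521×517 slab on the floor; four walls sit on top of the base. The front and back walls (the −y and +y sides) span the full width; the two side walls fit between them.


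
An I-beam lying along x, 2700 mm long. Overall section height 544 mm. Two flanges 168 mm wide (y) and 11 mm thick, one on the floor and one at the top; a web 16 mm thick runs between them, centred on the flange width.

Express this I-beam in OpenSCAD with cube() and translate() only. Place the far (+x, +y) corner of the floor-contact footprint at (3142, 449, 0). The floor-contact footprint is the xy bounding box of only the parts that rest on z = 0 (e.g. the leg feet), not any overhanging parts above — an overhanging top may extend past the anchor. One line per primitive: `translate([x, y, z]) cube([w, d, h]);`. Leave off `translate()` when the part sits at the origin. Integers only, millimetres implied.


translate([442, 281, 0]) cube([2700, 168, 11]);
translate([442, 357, 11]) cube([2700, 16, 522]);
translate([442, 281, 533]) cube([2700, 168, 11]);


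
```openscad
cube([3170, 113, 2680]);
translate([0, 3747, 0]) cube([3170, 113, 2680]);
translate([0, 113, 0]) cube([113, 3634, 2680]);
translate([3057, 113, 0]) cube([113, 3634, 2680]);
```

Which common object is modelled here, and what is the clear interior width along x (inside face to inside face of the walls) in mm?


A house (or room) frame. The interior width is 2944 mm.

Four 2680 mm walls enclosing a rectangle with no floor or roof — a room or house frame. Outside width is 3170 mm and wall thickness is 113 mm, so the interior width is 3170 − 2 × 113 = 2944 mm.


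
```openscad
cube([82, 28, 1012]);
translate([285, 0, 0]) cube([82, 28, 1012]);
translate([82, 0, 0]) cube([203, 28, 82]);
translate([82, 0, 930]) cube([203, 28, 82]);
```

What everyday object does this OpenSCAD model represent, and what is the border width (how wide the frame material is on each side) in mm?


A picture frame. The border width is 82 mm.

Four thin pieces enclosing a rectangular opening — a picture frame. The two full-height stiles are 1012 mm tall; the top rail sits at z = 930 and is 82 mm tall, so the border above the opening is 1012 − 930 = 82 mm, matching the stile x-width.


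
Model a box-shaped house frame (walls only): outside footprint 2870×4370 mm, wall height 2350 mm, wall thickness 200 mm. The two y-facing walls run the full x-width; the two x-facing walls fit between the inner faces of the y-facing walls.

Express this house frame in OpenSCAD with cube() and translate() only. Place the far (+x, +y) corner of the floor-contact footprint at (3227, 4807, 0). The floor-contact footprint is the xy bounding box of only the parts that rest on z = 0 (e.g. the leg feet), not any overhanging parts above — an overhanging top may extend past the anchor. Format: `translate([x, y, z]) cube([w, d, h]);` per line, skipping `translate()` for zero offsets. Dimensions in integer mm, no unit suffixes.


translate([357, 437, 0]) cube([2870, 200, 2350]);
translate([357, 4607, 0]) cube([2870, 200, 2350]);
translate([357, 637, 0]) cube([200, 3970, 2350]);
translate([3027, 637, 0]) cube([200, 3970, 2350]);


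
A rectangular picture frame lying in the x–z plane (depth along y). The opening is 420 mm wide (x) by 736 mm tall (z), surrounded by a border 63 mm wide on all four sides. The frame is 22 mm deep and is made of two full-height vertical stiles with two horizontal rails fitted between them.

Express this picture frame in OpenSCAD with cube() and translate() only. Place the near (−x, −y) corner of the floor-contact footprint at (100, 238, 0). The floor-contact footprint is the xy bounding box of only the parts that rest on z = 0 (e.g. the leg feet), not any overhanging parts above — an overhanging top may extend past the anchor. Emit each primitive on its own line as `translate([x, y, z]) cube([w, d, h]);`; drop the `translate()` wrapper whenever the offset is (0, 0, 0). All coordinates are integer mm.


translate([100, 238, 0]) cube([63, 22, 862]);
translate([583, 238, 0]) cube([63, 22, 862]);
translate([163, 238, 0]) cube([420, 22, 63]);
translate([163, 238, 799]) cube([420, 22, 63]);


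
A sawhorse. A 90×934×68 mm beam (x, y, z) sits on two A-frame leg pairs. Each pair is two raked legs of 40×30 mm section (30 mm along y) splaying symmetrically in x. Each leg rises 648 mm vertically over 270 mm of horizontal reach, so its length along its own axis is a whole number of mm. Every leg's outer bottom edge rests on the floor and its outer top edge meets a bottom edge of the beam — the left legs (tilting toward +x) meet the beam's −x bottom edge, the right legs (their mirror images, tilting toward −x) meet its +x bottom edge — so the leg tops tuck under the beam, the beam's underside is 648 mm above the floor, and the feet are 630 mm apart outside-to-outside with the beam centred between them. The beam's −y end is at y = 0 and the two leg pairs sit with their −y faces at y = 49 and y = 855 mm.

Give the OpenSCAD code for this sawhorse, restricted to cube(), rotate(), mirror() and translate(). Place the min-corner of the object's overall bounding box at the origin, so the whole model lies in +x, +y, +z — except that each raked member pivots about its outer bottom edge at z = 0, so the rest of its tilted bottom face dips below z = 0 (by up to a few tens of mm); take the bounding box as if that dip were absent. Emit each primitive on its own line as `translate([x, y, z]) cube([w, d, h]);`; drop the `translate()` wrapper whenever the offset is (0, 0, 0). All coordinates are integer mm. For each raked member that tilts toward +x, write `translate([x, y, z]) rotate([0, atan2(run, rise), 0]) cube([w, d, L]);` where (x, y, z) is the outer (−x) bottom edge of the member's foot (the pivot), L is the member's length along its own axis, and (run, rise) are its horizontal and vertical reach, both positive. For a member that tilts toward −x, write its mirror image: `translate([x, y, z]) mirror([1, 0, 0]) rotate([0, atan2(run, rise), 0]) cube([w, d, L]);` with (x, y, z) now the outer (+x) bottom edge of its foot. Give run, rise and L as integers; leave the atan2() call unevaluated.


translate([270, 0, 648]) cube([90, 934, 68]);
translate([0, 49, 0]) rotate([0, atan2(270, 648), 0]) cube([40, 30, 702]);
translate([630, 49, 0]) mirror([1, 0, 0]) rotate([0, atan2(270, 648), 0]) cube([40, 30, 702]);
translate([0, 855, 0]) rotate([0, atan2(270, 648), 0]) cube([40, 30, 702]);
translate([630, 855, 0]) mirror([1, 0, 0]) rotate([0, atan2(270, 648), 0]) cube([40, 30, 702]);


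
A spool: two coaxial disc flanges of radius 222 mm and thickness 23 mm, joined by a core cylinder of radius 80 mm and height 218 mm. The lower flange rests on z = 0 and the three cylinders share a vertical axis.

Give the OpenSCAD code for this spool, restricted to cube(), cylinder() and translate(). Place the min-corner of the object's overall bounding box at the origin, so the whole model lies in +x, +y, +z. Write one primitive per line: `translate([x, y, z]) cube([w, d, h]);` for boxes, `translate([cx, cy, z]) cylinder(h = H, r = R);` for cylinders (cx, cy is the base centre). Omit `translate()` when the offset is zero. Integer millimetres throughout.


translate([222, 222, 0]) cylinder(h = 23, r = 222);
translate([222, 222, 23]) cylinder(h = 218, r = 80);
translate([222, 222, 241]) cylinder(h = 23, r = 222);


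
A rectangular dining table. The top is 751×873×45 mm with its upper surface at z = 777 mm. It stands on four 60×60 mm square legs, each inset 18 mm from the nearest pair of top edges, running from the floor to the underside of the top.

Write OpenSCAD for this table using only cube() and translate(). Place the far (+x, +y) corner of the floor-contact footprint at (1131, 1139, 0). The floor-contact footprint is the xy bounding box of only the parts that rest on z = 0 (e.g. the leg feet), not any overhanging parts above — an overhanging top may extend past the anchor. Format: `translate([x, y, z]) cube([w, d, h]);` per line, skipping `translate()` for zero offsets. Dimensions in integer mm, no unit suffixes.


translate([398, 284, 732]) cube([751, 873, 45]);
translate([416, 302, 0]) cube([60, 60, 732]);
translate([1071, 302, 0]) cube([60, 60, 732]);
translate([416, 1079, 0]) cube([60, 60, 732]);
translate([1071, 1079, 0]) cube([60, 60, 732]);


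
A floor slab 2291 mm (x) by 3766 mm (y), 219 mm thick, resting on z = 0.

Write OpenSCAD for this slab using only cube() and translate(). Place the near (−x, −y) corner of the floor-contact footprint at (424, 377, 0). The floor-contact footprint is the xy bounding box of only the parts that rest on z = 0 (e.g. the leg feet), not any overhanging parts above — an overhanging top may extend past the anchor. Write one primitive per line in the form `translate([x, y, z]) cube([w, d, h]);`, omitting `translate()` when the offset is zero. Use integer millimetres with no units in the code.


translate([424, 377, 0]) cube([2291, 3766, 219]);


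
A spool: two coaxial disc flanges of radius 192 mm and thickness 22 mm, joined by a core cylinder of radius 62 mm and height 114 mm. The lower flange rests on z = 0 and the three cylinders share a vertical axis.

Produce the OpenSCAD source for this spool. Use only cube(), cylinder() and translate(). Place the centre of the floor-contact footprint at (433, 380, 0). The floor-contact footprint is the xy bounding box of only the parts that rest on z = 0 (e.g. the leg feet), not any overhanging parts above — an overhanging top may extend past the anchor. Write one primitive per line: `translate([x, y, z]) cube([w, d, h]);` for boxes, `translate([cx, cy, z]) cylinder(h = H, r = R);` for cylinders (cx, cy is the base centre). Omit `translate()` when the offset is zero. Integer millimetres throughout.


translate([433, 380, 0]) cylinder(h = 22, r = 192);
translate([433, 380, 22]) cylinder(h = 114, r = 62);
translate([433, 380, 136]) cylinder(h = 22, r = 192);


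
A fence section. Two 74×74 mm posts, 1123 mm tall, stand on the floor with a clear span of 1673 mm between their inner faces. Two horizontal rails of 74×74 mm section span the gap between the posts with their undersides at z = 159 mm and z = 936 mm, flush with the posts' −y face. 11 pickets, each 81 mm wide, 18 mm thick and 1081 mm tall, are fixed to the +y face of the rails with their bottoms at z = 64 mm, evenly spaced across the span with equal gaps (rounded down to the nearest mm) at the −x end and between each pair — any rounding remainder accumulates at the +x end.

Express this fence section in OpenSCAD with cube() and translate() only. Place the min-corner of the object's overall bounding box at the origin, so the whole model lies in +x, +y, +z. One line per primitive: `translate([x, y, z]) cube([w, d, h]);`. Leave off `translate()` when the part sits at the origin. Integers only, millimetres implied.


cube([74, 74, 1123]);
translate([1747, 0, 0]) cube([74, 74, 1123]);
translate([74, 0, 159]) cube([1673, 74, 74]);
translate([74, 0, 936]) cube([1673, 74, 74]);
translate([139, 74, 64]) cube([81, 18, 1081]);
translate([285, 74, 64]) cube([81, 18, 1081]);
translate([431, 74, 64]) cube([81, 18, 1081]);
translate([577, 74, 64]) cube([81, 18, 1081]);
translate([723, 74, 64]) cube([81, 18, 1081]);
translate([869, 74, 64]) cube([81, 18, 1081]);
translate([1015, 74, 64]) cube([81, 18, 1081]);
translate([1161, 74, 64]) cube([81, 18, 1081]);
translate([1307, 74, 64]) cube([81, 18, 1081]);
translate([1453, 74, 64]) cube([81, 18, 1081]);
translate([1599, 74, 64]) cube([81, 18, 1081]);


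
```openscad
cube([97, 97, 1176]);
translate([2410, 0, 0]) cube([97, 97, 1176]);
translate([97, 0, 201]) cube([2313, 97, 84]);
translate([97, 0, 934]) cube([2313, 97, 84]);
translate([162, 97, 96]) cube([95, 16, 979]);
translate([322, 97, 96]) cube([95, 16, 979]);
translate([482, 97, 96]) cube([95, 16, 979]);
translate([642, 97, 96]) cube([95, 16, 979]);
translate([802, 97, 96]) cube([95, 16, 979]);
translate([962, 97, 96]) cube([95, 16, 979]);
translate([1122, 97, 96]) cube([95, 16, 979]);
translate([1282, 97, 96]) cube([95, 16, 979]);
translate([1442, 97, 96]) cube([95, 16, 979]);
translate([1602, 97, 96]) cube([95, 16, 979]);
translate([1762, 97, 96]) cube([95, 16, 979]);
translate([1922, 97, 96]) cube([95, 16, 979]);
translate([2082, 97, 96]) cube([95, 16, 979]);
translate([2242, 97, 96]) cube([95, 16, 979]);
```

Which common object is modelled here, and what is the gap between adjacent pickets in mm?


A fence section. The picket gap is 65 mm.

Two posts, two rails, 14 pickets — a fence section. Span 2313 mm holds 14 pickets of 95 mm with 15 equal gaps: ⌊(2313 − 14·95) / 15⌋ = 65 mm.


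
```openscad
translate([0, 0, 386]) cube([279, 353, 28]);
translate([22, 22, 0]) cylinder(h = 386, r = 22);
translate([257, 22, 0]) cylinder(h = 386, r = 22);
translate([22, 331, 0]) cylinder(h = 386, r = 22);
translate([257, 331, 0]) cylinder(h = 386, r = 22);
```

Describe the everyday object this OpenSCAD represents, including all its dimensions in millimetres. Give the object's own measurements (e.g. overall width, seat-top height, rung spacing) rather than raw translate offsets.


A simple wooden stool: a rectangular seat 279 mm (x) by 353 mm (y), 28 mm thick, top face at z = 414 mm, on four round legs, each 44 mm in diameter. The legs rest on z = 0, each leg's axis is inset half a diameter from the nearest pair of seat edges (so the leg's bounding box is flush with the corner).


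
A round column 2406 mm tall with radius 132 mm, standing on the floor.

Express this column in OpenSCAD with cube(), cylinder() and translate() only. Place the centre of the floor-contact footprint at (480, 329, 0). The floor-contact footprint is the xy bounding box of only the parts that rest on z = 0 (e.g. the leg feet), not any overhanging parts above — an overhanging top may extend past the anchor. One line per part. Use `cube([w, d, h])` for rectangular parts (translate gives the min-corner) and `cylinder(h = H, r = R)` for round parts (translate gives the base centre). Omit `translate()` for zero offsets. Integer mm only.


translate([480, 329, 0]) cylinder(h = 2406, r = 132);


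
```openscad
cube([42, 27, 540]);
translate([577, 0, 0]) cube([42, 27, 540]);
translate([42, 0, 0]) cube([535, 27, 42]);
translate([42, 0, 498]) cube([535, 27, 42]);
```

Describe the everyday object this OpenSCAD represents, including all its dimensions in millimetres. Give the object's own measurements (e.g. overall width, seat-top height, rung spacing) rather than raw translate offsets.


A rectangular picture frame lying in the x–z plane (depth along y). The opening is 535 mm wide (x) by 456 mm tall (z), surrounded by a border 42 mm wide on all four sides. The frame is 27 mm deep and is made of two full-height vertical stiles with two horizontal rails fitted between them.


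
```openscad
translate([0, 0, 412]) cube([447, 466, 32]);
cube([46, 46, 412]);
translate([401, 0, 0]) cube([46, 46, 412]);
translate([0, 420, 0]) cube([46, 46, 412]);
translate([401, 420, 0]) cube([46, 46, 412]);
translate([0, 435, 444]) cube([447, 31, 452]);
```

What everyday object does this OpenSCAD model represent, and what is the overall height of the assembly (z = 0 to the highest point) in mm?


A chair. The overall height is 896 mm.

A slab on four corner posts with a tall panel at the back — a chair. The seat slab sits at z = 412 with thickness 32, and the 452 mm backrest starts at the seat top, so the overall height is 412 + 32 + 452 = 896 mm.


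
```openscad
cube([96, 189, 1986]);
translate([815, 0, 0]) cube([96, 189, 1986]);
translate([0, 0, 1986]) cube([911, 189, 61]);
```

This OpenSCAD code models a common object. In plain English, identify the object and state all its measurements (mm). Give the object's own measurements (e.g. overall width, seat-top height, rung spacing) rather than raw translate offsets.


A door frame. The clear opening is 719 mm wide and 1986 mm high. Two 96 mm wide jambs, 189 mm deep, stand either side of the opening from the floor to the top of the opening. A 61 mm thick head sits across the top of both jambs, spanning the full outside width of the frame.


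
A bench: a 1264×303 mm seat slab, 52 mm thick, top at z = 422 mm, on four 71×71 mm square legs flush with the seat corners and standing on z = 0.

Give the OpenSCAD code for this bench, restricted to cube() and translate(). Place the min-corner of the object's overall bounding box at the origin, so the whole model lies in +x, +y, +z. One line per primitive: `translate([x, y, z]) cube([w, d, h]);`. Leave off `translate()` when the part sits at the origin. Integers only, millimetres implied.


// leg_h = 422 − 52 = 370
translate([0, 0, 370]) cube([1264, 303, 52]);
cube([71, 71, 370]);
translate([0, 232, 0]) cube([71, 71, 370]);
translate([1193, 0, 0]) cube([71, 71, 370]);
translate([1193, 232, 0]) cube([71, 71, 370]);


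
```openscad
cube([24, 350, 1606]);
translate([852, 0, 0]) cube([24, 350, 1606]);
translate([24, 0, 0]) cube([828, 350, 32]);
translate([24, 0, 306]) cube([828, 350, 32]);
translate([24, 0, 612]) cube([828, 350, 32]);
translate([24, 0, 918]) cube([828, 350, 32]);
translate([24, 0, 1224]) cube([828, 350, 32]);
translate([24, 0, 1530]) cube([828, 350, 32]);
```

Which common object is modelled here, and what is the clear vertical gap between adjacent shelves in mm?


A bookshelf. The clear shelf gap is 274 mm.

Two tall side panels with 6 horizontal boards between them — a bookshelf. The first two shelf undersides are at z = 0 and z = 306; with shelf thickness 32, the clear gap is 306 − 0 − 32 = 274 mm.


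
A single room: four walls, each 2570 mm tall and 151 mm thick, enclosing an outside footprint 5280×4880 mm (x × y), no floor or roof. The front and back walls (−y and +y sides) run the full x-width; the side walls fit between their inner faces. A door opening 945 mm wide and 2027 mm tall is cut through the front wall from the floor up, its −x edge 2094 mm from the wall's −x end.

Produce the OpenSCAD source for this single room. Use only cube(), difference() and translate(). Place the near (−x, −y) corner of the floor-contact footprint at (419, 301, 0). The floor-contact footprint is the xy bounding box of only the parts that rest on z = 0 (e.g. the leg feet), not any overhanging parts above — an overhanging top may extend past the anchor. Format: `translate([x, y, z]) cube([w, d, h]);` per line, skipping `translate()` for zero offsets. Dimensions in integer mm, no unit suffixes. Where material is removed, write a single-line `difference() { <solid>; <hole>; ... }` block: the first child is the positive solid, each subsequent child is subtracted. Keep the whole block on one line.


difference() { translate([419, 301, 0]) cube([5280, 151, 2570]); translate([2513, 301, 0]) cube([945, 151, 2027]); }
translate([419, 5030, 0]) cube([5280, 151, 2570]);
translate([419, 452, 0]) cube([151, 4578, 2570]);
translate([5548, 452, 0]) cube([151, 4578, 2570]);


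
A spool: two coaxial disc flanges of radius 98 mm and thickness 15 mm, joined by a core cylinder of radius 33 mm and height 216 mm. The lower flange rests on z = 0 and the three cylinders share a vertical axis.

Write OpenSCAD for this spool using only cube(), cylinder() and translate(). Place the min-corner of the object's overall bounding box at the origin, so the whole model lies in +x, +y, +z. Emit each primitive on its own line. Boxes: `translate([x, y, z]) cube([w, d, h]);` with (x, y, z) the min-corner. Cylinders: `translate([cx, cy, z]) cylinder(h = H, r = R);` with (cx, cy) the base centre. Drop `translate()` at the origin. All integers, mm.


translate([98, 98, 0]) cylinder(h = 15, r = 98);
translate([98, 98, 15]) cylinder(h = 216, r = 33);
translate([98, 98, 231]) cylinder(h = 15, r = 98);


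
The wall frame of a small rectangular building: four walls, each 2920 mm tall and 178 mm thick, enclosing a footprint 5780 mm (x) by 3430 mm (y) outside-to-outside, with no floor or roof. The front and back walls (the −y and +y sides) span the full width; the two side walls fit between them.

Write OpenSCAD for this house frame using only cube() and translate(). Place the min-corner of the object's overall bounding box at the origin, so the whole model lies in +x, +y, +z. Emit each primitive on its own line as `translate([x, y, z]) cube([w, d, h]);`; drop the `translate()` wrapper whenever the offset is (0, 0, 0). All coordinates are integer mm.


cube([5780, 178, 2920]);
translate([0, 3252, 0]) cube([5780, 178, 2920]);
translate([0, 178, 0]) cube([178, 3074, 2920]);
translate([5602, 178, 0]) cube([178, 3074, 2920]);


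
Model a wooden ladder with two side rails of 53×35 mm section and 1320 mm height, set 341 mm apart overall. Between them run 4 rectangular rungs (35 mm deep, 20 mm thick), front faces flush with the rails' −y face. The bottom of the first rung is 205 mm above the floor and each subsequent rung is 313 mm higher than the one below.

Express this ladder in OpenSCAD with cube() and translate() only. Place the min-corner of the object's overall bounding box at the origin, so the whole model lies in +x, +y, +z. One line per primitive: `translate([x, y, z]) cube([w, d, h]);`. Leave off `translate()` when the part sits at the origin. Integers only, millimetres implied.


// rung span = 341 - 2*53 = 235
// rung[k] z = 205 + k*313
cube([53, 35, 1320]);
translate([288, 0, 0]) cube([53, 35, 1320]);
translate([53, 0, 205]) cube([235, 35, 20]);
translate([53, 0, 518]) cube([235, 35, 20]);
translate([53, 0, 831]) cube([235, 35, 20]);
translate([53, 0, 1144]) cube([235, 35, 20]);
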